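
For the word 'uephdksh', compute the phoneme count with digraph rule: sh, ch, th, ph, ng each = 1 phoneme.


Parsing 'uephdksh' greedily, digraphs first:
  'u' -> vowel phoneme (phonemes so far: 1)
  'e' -> vowel phoneme (phonemes so far: 2)
  'ph' -> digraph (1 consonant phoneme) (phonemes so far: 3)
  'd' -> consonant phoneme (phonemes so far: 4)
  'k' -> consonant phoneme (phonemes so far: 5)
  'sh' -> digraph (1 consonant phoneme) (phonemes so far: 6)
Total phonemes: 6

6


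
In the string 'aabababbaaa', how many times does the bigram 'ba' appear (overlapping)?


Scanning 'aabababbaaa' for bigram 'ba':
  Position 0: 'aa' -> no
  Position 1: 'ab' -> no
  Position 2: 'ba' -> MATCH
  Position 3: 'ab' -> no
  Position 4: 'ba' -> MATCH
  Position 5: 'ab' -> no
  Position 6: 'bb' -> no
  Position 7: 'ba' -> MATCH
  Position 8: 'aa' -> no
  Position 9: 'aa' -> no
Total matches: 3

3


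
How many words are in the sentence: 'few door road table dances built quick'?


Counting words by splitting on spaces:
  Word 1: 'few'
  Word 2: 'door'
  Word 3: 'road'
  Word 4: 'table'
  Word 5: 'dances'
  Word 6: 'built'
  Word 7: 'quick'
Total words: 7

7


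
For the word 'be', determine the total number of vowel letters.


Scanning each character of 'be':
  Position 1: 'b' -> consonant (running count: 0)
  Position 2: 'e' -> vowel (running count: 1)
Total vowels: 1

1


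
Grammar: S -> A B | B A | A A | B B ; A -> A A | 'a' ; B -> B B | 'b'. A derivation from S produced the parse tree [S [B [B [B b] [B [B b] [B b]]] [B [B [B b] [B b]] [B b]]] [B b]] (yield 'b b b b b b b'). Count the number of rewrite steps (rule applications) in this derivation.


Every bracketed nonterminal node [X ...] in the tree is produced by exactly one rule application.
Reading the tree off as a leftmost derivation:
  Step 1: S  =>  B B   (applied S -> B B)
  Step 2: B B  =>  B B B   (applied B -> B B)
  Step 3: B B B  =>  B B B B   (applied B -> B B)
  Step 4: B B B B  =>  b B B B   (applied B -> b)
  Step 5: b B B B  =>  b B B B B   (applied B -> B B)
  Step 6: b B B B B  =>  b b B B B   (applied B -> b)
  Step 7: b b B B B  =>  b b b B B   (applied B -> b)
  Step 8: b b b B B  =>  b b b B B B   (applied B -> B B)
  Step 9: b b b B B B  =>  b b b B B B B   (applied B -> B B)
  Step 10: b b b B B B B  =>  b b b b B B B   (applied B -> b)
  Step 11: b b b b B B B  =>  b b b b b B B   (applied B -> b)
  Step 12: b b b b b B B  =>  b b b b b b B   (applied B -> b)
  Step 13: b b b b b b B  =>  b b b b b b b   (applied B -> b)
Final yield: b b b b b b b
Total rewrite steps: 13

13


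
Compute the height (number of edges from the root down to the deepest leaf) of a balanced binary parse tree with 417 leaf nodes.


In a balanced binary tree with n leaves the deepest leaf is ceil(log2(n)) edges below the root.
log2(417) = 8.7039
ceil(8.7039) = 9
height (edges) = 9

9


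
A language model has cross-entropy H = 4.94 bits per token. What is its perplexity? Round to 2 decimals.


Perplexity formula: PP = 2^H
H = 4.94
PP = 2^4.94
Decompose: 2^4.94 = 2^4 * 2^0.94
2^4 = 16, 2^0.94 ~ 1.9185282
PP ~ 16 * 1.9185282 = 30.6964512
Rounded to 2 decimals: 30.70

30.70


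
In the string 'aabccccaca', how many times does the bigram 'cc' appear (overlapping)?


Scanning 'aabccccaca' for bigram 'cc':
  Position 0: 'aa' -> no
  Position 1: 'ab' -> no
  Position 2: 'bc' -> no
  Position 3: 'cc' -> MATCH
  Position 4: 'cc' -> MATCH
  Position 5: 'cc' -> MATCH
  Position 6: 'ca' -> no
  Position 7: 'ac' -> no
  Position 8: 'ca' -> no
Total matches: 3

3


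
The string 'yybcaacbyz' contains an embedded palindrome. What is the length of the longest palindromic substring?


Scanning 'yybcaacbyz' for palindromic substrings.
Substring at positions 1-8: 'ybcaacby'.
Check: reverse('ybcaacby') = 'ybcaacby' -> palindrome confirmed.
Neighbouring characters ('y' / 'z') break symmetry, so it cannot extend further.
No longer palindromic substring exists; longest length = 8

8


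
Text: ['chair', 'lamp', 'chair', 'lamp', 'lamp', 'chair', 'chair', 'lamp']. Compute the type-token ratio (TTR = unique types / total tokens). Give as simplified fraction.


Tokens: 8
Unique types: ('chair', 'lamp') = 2
TTR = 2/8
Simplify: divide both by 2 -> 1/4
TTR = 1/4

1/4


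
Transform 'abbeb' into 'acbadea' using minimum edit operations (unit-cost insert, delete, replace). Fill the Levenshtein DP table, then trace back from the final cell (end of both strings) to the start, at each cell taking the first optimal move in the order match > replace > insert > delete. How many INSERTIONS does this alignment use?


Edit distance = 4. Backtracking from cell (5, 7) with preference match > replace > insert > delete,
then listing the resulting alignment 'abbeb' -> 'acbadea' left to right:
  Step 1: keep 'a'
  Step 2: insert 'c' [insertion #1]
  Step 3: keep 'b'
  Step 4: insert 'a' [insertion #2]
  Step 5: replace b->d
  Step 6: keep 'e'
  Step 7: replace b->a
Total insertions: 2

2


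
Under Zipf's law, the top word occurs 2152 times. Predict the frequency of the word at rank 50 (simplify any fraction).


Zipf's law: freq(rank) = f1 / rank
f1 = 2152, rank = 50
freq = 2152 / 50
GCD(2152, 50) = 2
Simplified: 1076/25

1076/25


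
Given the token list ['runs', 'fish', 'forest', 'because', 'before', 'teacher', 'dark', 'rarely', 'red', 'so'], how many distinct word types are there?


Listing all tokens and tracking unique types:
  Token 1: 'runs' -> NEW (unique so far: 1)
  Token 2: 'fish' -> NEW (unique so far: 2)
  Token 3: 'forest' -> NEW (unique so far: 3)
  Token 4: 'because' -> NEW (unique so far: 4)
  Token 5: 'before' -> NEW (unique so far: 5)
  Token 6: 'teacher' -> NEW (unique so far: 6)
  Token 7: 'dark' -> NEW (unique so far: 7)
  Token 8: 'rarely' -> NEW (unique so far: 8)
  Token 9: 'red' -> NEW (unique so far: 9)
  Token 10: 'so' -> NEW (unique so far: 10)
Unique types: ('because', 'before', 'dark', 'fish', 'forest', 'rarely', 'red', 'runs', 'so', 'teacher')
Vocabulary size: 10

10


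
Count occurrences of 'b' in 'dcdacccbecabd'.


Scanning 'dcdacccbecabd' for 'b':
  Position 7: 'b' -> MATCH (count: 1)
  Position 11: 'b' -> MATCH (count: 2)
Total occurrences of 'b': 2

2


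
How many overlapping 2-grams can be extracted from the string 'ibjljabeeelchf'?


String 'ibjljabeeelchf' has length L = 14.
Number of overlapping n-grams = L - n + 1
Substituting: 14 - 2 + 1 = 13

13


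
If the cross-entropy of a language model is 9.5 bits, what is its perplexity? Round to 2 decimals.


Perplexity formula: PP = 2^H
H = 9.5
PP = 2^9.5
Decompose: 2^9.5 = 2^9 * 2^0.5 = 2^9 * sqrt(2)
2^9 = 512, sqrt(2) ~ 1.4142136
PP ~ 512 * 1.4142136 = 724.0773632
Rounded to 2 decimals: 724.08

724.08


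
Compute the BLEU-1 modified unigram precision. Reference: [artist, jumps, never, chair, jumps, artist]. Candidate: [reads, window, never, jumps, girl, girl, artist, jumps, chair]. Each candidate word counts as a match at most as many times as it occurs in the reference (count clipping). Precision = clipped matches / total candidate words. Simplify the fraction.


Reference word counts: {'artist': 2, 'chair': 1, 'jumps': 2, 'never': 1}
Checking each candidate word (with clipping):
  'reads' -> not in reference -> no match (matches: 0)
  'window' -> not in reference -> no match (matches: 0)
  'never' -> in reference (ref count 1, used 1/1) -> match (matches: 1)
  'jumps' -> in reference (ref count 2, used 1/2) -> match (matches: 2)
  'girl' -> not in reference -> no match (matches: 2)
  'girl' -> not in reference -> no match (matches: 2)
  'artist' -> in reference (ref count 2, used 1/2) -> match (matches: 3)
  'jumps' -> in reference (ref count 2, used 2/2) -> match (matches: 4)
  'chair' -> in reference (ref count 1, used 1/1) -> match (matches: 5)
Clipped matches: 5, Candidate length: 9
Precision = 5/9

5/9


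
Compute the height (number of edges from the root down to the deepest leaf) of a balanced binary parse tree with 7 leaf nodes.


In a balanced binary tree with n leaves the deepest leaf is ceil(log2(n)) edges below the root.
log2(7) = 2.8074
ceil(2.8074) = 3
height (edges) = 3

3


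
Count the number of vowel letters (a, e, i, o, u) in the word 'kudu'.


Scanning each character of 'kudu':
  Position 1: 'k' -> consonant (running count: 0)
  Position 2: 'u' -> vowel (running count: 1)
  Position 3: 'd' -> consonant (running count: 1)
  Position 4: 'u' -> vowel (running count: 2)
Total vowels: 2

2


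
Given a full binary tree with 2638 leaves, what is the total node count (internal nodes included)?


Leaf nodes (terminals): 2638
Internal nodes = n - 1 = 2638 - 1 = 2637
Total = leaves + internal = 2638 + 2637 = 5275

5275


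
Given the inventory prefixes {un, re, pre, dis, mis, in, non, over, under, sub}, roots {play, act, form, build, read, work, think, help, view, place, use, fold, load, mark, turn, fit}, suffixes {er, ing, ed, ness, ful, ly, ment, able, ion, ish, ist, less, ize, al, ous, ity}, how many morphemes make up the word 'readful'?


Segmenting 'readful' against the inventory:
  'read' -> root (morpheme 1)
  'ful' -> suffix (morpheme 2)
Total morphemes: 2

2


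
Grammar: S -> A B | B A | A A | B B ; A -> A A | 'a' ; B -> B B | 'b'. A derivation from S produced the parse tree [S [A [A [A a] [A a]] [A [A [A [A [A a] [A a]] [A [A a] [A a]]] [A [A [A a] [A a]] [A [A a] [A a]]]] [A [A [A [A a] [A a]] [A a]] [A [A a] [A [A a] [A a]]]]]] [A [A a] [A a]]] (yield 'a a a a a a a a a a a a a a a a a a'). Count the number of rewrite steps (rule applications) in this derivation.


Every bracketed nonterminal node [X ...] in the tree is produced by exactly one rule application.
Reading the tree off as a leftmost derivation:
  Step 1: S  =>  A A   (applied S -> A A)
  Step 2: A A  =>  A A A   (applied A -> A A)
  Step 3: A A A  =>  A A A A   (applied A -> A A)
  Step 4: A A A A  =>  a A A A   (applied A -> a)
  Step 5: a A A A  =>  a a A A   (applied A -> a)
  Step 6: a a A A  =>  a a A A A   (applied A -> A A)
  Step 7: a a A A A  =>  a a A A A A   (applied A -> A A)
  Step 8: a a A A A A  =>  a a A A A A A   (applied A -> A A)
  Step 9: a a A A A A A  =>  a a A A A A A A   (applied A -> A A)
  Step 10: a a A A A A A A  =>  a a a A A A A A   (applied A -> a)
  Step 11: a a a A A A A A  =>  a a a a A A A A   (applied A -> a)
  Step 12: a a a a A A A A  =>  a a a a A A A A A   (applied A -> A A)
  Step 13: a a a a A A A A A  =>  a a a a a A A A A   (applied A -> a)
  Step 14: a a a a a A A A A  =>  a a a a a a A A A   (applied A -> a)
  Step 15: a a a a a a A A A  =>  a a a a a a A A A A   (applied A -> A A)
  Step 16: a a a a a a A A A A  =>  a a a a a a A A A A A   (applied A -> A A)
  Step 17: a a a a a a A A A A A  =>  a a a a a a a A A A A   (applied A -> a)
  Step 18: a a a a a a a A A A A  =>  a a a a a a a a A A A   (applied A -> a)
  Step 19: a a a a a a a a A A A  =>  a a a a a a a a A A A A   (applied A -> A A)
  Step 20: a a a a a a a a A A A A  =>  a a a a a a a a a A A A   (applied A -> a)
  Step 21: a a a a a a a a a A A A  =>  a a a a a a a a a a A A   (applied A -> a)
  Step 22: a a a a a a a a a a A A  =>  a a a a a a a a a a A A A   (applied A -> A A)
  Step 23: a a a a a a a a a a A A A  =>  a a a a a a a a a a A A A A   (applied A -> A A)
  Step 24: a a a a a a a a a a A A A A  =>  a a a a a a a a a a A A A A A   (applied A -> A A)
  Step 25: a a a a a a a a a a A A A A A  =>  a a a a a a a a a a a A A A A   (applied A -> a)
  Step 26: a a a a a a a a a a a A A A A  =>  a a a a a a a a a a a a A A A   (applied A -> a)
  Step 27: a a a a a a a a a a a a A A A  =>  a a a a a a a a a a a a a A A   (applied A -> a)
  Step 28: a a a a a a a a a a a a a A A  =>  a a a a a a a a a a a a a A A A   (applied A -> A A)
  Step 29: a a a a a a a a a a a a a A A A  =>  a a a a a a a a a a a a a a A A   (applied A -> a)
  Step 30: a a a a a a a a a a a a a a A A  =>  a a a a a a a a a a a a a a A A A   (applied A -> A A)
  Step 31: a a a a a a a a a a a a a a A A A  =>  a a a a a a a a a a a a a a a A A   (applied A -> a)
  Step 32: a a a a a a a a a a a a a a a A A  =>  a a a a a a a a a a a a a a a a A   (applied A -> a)
  Step 33: a a a a a a a a a a a a a a a a A  =>  a a a a a a a a a a a a a a a a A A   (applied A -> A A)
  Step 34: a a a a a a a a a a a a a a a a A A  =>  a a a a a a a a a a a a a a a a a A   (applied A -> a)
  Step 35: a a a a a a a a a a a a a a a a a A  =>  a a a a a a a a a a a a a a a a a a   (applied A -> a)
Final yield: a a a a a a a a a a a a a a a a a a
Total rewrite steps: 35

35


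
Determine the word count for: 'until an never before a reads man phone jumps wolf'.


Counting words by splitting on spaces:
  Word 1: 'until'
  Word 2: 'an'
  Word 3: 'never'
  Word 4: 'before'
  Word 5: 'a'
  Word 6: 'reads'
  Word 7: 'man'
  Word 8: 'phone'
  Word 9: 'jumps'
  Word 10: 'wolf'
Total words: 10

10


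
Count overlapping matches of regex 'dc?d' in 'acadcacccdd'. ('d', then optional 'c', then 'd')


Pattern: dc?d means 'd', then optional 'c', then 'd'.
Scanning 'acadcacccdd' position-by-position:
  Pos 0: window 'aca' -> no
  Pos 1: window 'cad' -> no
  Pos 2: window 'adc' -> no
  Pos 3: window 'dca' -> no
  Pos 4: window 'cac' -> no
  Pos 5: window 'acc' -> no
  Pos 6: window 'ccc' -> no
  Pos 7: window 'ccd' -> no
  Pos 8: window 'cdd' -> no
  Pos 9: window 'dd' -> MATCH
  Pos 10: window 'd' -> no
Total matches: 1

1


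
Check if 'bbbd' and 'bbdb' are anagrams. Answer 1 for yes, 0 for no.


Sort characters of 'bbbd': 'bbbd'
Sort characters of 'bbdb': 'bbbd'
Sorted forms match -> they ARE anagrams
Result: 1

1


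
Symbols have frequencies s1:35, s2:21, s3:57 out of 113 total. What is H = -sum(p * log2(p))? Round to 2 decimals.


Computing entropy H = -sum(p_i * log2(p_i)):
  s1: p = 35/113 = 0.3097, -p*log2(p) = 0.5237
  s2: p = 21/113 = 0.1858, -p*log2(p) = 0.4512
  s3: p = 57/113 = 0.5044, -p*log2(p) = 0.4980
H = sum of terms = 1.4729
Rounded to 2 decimals: 1.47

1.47


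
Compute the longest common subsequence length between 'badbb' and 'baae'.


DP table for LCS of 'badbb' and 'baae':
       b  a  a  e
    0  0  0  0  0
  b 0  1  1  1  1
  a 0  1  2  2  2
  d 0  1  2  2  2
  b 0  1  2  2  2
  b 0  1  2  2  2
LCS: 'ba'
LCS length = 2

2


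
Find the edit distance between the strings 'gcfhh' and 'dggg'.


Building DP table for s1='gcfhh' (len 5) and s2='dggg' (len 4):
       d  g  g  g
    0  1  2  3  4
  g 1  1  1  2  3
  c 2  2  2  2  3
  f 3  3  3  3  3
  h 4  4  4  4  4
  h 5  5  5  5  5
Edit distance = dp[5][4] = 5

5


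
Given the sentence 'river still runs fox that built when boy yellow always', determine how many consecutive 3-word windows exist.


Word trigrams from [10] words:
  Trigram 1: (river still runs)
  Trigram 2: (still runs fox)
  Trigram 3: (runs fox that)
  Trigram 4: (fox that built)
  Trigram 5: (that built when)
  Trigram 6: (built when boy)
  Trigram 7: (when boy yellow)
  Trigram 8: (boy yellow always)
Total word trigrams: 10 - 2 = 8

8


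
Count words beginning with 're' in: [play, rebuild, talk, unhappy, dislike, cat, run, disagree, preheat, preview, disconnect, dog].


Checking each word for prefix 're':
  'play' -> no (count: 0)
  'rebuild' -> YES, starts with 're' (count: 1)
  'talk' -> no (count: 1)
  'unhappy' -> no (count: 1)
  'dislike' -> no (count: 1)
  'cat' -> no (count: 1)
  'run' -> no (count: 1)
  'disagree' -> no (count: 1)
  'preheat' -> no (count: 1)
  'preview' -> no (count: 1)
  'disconnect' -> no (count: 1)
  'dog' -> no (count: 1)
Total with prefix 're': 1

1


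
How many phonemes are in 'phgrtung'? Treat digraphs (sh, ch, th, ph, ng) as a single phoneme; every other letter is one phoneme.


Parsing 'phgrtung' greedily, digraphs first:
  'ph' -> digraph (1 consonant phoneme) (phonemes so far: 1)
  'g' -> consonant phoneme (phonemes so far: 2)
  'r' -> consonant phoneme (phonemes so far: 3)
  't' -> consonant phoneme (phonemes so far: 4)
  'u' -> vowel phoneme (phonemes so far: 5)
  'ng' -> digraph (1 consonant phoneme) (phonemes so far: 6)
Total phonemes: 6

6


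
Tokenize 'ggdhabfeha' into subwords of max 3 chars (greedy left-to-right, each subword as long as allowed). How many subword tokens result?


'ggdhabfeha' has 10 characters.
Chunking with max size 3:
  Chunk 1: 'ggd' (positions 0-2)
  Chunk 2: 'hab' (positions 3-5)
  Chunk 3: 'feh' (positions 6-8)
  Chunk 4: 'a' (positions 9-9)
Total chunks: ceil(10 / 3) = 4

4


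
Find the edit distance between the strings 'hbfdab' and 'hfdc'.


Building DP table for s1='hbfdab' (len 6) and s2='hfdc' (len 4):
       h  f  d  c
    0  1  2  3  4
  h 1  0  1  2  3
  b 2  1  1  2  3
  f 3  2  1  2  3
  d 4  3  2  1  2
  a 5  4  3  2  2
  b 6  5  4  3  3
Edit distance = dp[6][4] = 3

3


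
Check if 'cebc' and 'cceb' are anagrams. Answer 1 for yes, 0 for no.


Sort characters of 'cebc': 'bcce'
Sort characters of 'cceb': 'bcce'
Sorted forms match -> they ARE anagrams
Result: 1

1


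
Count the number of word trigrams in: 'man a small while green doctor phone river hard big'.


Word trigrams from [10] words:
  Trigram 1: (man a small)
  Trigram 2: (a small while)
  Trigram 3: (small while green)
  Trigram 4: (while green doctor)
  Trigram 5: (green doctor phone)
  Trigram 6: (doctor phone river)
  Trigram 7: (phone river hard)
  Trigram 8: (river hard big)
Total word trigrams: 10 - 2 = 8

8


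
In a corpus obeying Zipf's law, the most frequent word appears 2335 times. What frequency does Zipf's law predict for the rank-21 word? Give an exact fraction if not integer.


Zipf's law: freq(rank) = f1 / rank
f1 = 2335, rank = 21
freq = 2335 / 21
GCD(2335, 21) = 1
Simplified: 2335/21

2335/21


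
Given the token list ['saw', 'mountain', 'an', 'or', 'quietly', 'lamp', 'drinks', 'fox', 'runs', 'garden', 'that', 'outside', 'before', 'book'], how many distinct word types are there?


Listing all tokens and tracking unique types:
  Token 1: 'saw' -> NEW (unique so far: 1)
  Token 2: 'mountain' -> NEW (unique so far: 2)
  Token 3: 'an' -> NEW (unique so far: 3)
  Token 4: 'or' -> NEW (unique so far: 4)
  Token 5: 'quietly' -> NEW (unique so far: 5)
  Token 6: 'lamp' -> NEW (unique so far: 6)
  Token 7: 'drinks' -> NEW (unique so far: 7)
  Token 8: 'fox' -> NEW (unique so far: 8)
  Token 9: 'runs' -> NEW (unique so far: 9)
  Token 10: 'garden' -> NEW (unique so far: 10)
  Token 11: 'that' -> NEW (unique so far: 11)
  Token 12: 'outside' -> NEW (unique so far: 12)
  Token 13: 'before' -> NEW (unique so far: 13)
  Token 14: 'book' -> NEW (unique so far: 14)
Unique types: ('an', 'before', 'book', 'drinks', 'fox', 'garden', 'lamp', 'mountain', 'or', 'outside', 'quietly', 'runs', 'saw', 'that')
Vocabulary size: 14

14


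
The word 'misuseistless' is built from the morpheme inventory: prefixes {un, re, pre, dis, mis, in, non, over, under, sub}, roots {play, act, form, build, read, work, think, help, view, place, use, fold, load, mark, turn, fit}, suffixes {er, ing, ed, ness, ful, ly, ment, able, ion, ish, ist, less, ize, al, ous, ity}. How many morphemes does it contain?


Segmenting 'misuseistless' against the inventory:
  'mis' -> prefix (morpheme 1)
  'use' -> root (morpheme 2)
  'ist' -> suffix (morpheme 3)
  'less' -> suffix (morpheme 4)
Total morphemes: 4

4


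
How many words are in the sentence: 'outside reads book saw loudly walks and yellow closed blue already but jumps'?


Counting words by splitting on spaces:
  Word 1: 'outside'
  Word 2: 'reads'
  Word 3: 'book'
  Word 4: 'saw'
  Word 5: 'loudly'
  Word 6: 'walks'
  Word 7: 'and'
  Word 8: 'yellow'
  Word 9: 'closed'
  Word 10: 'blue'
  Word 11: 'already'
  Word 12: 'but'
  Word 13: 'jumps'
Total words: 13

13


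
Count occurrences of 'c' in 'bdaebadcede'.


Scanning 'bdaebadcede' for 'c':
  Position 7: 'c' -> MATCH (count: 1)
Total occurrences of 'c': 1

1


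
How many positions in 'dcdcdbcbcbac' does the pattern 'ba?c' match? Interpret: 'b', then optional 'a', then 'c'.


Pattern: ba?c means 'b', then optional 'a', then 'c'.
Scanning 'dcdcdbcbcbac' position-by-position:
  Pos 0: window 'dcd' -> no
  Pos 1: window 'cdc' -> no
  Pos 2: window 'dcd' -> no
  Pos 3: window 'cdb' -> no
  Pos 4: window 'dbc' -> no
  Pos 5: window 'bcb' -> MATCH
  Pos 6: window 'cbc' -> no
  Pos 7: window 'bcb' -> MATCH
  Pos 8: window 'cba' -> no
  Pos 9: window 'bac' -> MATCH
  Pos 10: window 'ac' -> no
  Pos 11: window 'c' -> no
Total matches: 3

3


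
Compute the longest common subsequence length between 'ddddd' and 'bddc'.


DP table for LCS of 'ddddd' and 'bddc':
       b  d  d  c
    0  0  0  0  0
  d 0  0  1  1  1
  d 0  0  1  2  2
  d 0  0  1  2  2
  d 0  0  1  2  2
  d 0  0  1  2  2
LCS: 'dd'
LCS length = 2

2


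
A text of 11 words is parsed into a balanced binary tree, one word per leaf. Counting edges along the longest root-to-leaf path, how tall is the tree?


In a balanced binary tree with n leaves the deepest leaf is ceil(log2(n)) edges below the root.
log2(11) = 3.4594
ceil(3.4594) = 4
height (edges) = 4

4


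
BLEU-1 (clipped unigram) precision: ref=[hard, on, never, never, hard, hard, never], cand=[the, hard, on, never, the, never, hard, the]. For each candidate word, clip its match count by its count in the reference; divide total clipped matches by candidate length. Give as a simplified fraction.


Reference word counts: {'hard': 3, 'never': 3, 'on': 1}
Checking each candidate word (with clipping):
  'the' -> not in reference -> no match (matches: 0)
  'hard' -> in reference (ref count 3, used 1/3) -> match (matches: 1)
  'on' -> in reference (ref count 1, used 1/1) -> match (matches: 2)
  'never' -> in reference (ref count 3, used 1/3) -> match (matches: 3)
  'the' -> not in reference -> no match (matches: 3)
  'never' -> in reference (ref count 3, used 2/3) -> match (matches: 4)
  'hard' -> in reference (ref count 3, used 2/3) -> match (matches: 5)
  'the' -> not in reference -> no match (matches: 5)
Clipped matches: 5, Candidate length: 8
Precision = 5/8

5/8


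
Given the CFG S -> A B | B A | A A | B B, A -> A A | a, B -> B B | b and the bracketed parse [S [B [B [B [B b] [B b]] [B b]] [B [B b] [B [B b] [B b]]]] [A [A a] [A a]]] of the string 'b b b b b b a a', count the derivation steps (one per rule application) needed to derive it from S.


Every bracketed nonterminal node [X ...] in the tree is produced by exactly one rule application.
Reading the tree off as a leftmost derivation:
  Step 1: S  =>  B A   (applied S -> B A)
  Step 2: B A  =>  B B A   (applied B -> B B)
  Step 3: B B A  =>  B B B A   (applied B -> B B)
  Step 4: B B B A  =>  B B B B A   (applied B -> B B)
  Step 5: B B B B A  =>  b B B B A   (applied B -> b)
  Step 6: b B B B A  =>  b b B B A   (applied B -> b)
  Step 7: b b B B A  =>  b b b B A   (applied B -> b)
  Step 8: b b b B A  =>  b b b B B A   (applied B -> B B)
  Step 9: b b b B B A  =>  b b b b B A   (applied B -> b)
  Step 10: b b b b B A  =>  b b b b B B A   (applied B -> B B)
  Step 11: b b b b B B A  =>  b b b b b B A   (applied B -> b)
  Step 12: b b b b b B A  =>  b b b b b b A   (applied B -> b)
  Step 13: b b b b b b A  =>  b b b b b b A A   (applied A -> A A)
  Step 14: b b b b b b A A  =>  b b b b b b a A   (applied A -> a)
  Step 15: b b b b b b a A  =>  b b b b b b a a   (applied A -> a)
Final yield: b b b b b b a a
Total rewrite steps: 15

15


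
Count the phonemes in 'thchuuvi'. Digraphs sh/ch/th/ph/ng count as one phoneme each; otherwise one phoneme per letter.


Parsing 'thchuuvi' greedily, digraphs first:
  'th' -> digraph (1 consonant phoneme) (phonemes so far: 1)
  'ch' -> digraph (1 consonant phoneme) (phonemes so far: 2)
  'u' -> vowel phoneme (phonemes so far: 3)
  'u' -> vowel phoneme (phonemes so far: 4)
  'v' -> consonant phoneme (phonemes so far: 5)
  'i' -> vowel phoneme (phonemes so far: 6)
Total phonemes: 6

6


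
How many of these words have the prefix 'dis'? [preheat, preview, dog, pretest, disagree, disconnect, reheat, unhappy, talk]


Checking each word for prefix 'dis':
  'preheat' -> no (count: 0)
  'preview' -> no (count: 0)
  'dog' -> no (count: 0)
  'pretest' -> no (count: 0)
  'disagree' -> YES, starts with 'dis' (count: 1)
  'disconnect' -> YES, starts with 'dis' (count: 2)
  'reheat' -> no (count: 2)
  'unhappy' -> no (count: 2)
  'talk' -> no (count: 2)
Total with prefix 'dis': 2

2


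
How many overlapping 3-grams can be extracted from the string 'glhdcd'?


String 'glhdcd' has length L = 6.
Number of overlapping n-grams = L - n + 1
Substituting: 6 - 3 + 1 = 4

4


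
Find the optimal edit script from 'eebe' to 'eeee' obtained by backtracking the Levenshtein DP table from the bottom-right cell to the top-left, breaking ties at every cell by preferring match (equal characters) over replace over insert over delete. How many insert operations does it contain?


Edit distance = 1. Backtracking from cell (4, 4) with preference match > replace > insert > delete,
then listing the resulting alignment 'eebe' -> 'eeee' left to right:
  Step 1: keep 'e'
  Step 2: keep 'e'
  Step 3: replace b->e
  Step 4: keep 'e'
Total insertions: 0

0


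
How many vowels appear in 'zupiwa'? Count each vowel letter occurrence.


Scanning each character of 'zupiwa':
  Position 1: 'z' -> consonant (running count: 0)
  Position 2: 'u' -> vowel (running count: 1)
  Position 3: 'p' -> consonant (running count: 1)
  Position 4: 'i' -> vowel (running count: 2)
  Position 5: 'w' -> consonant (running count: 2)
  Position 6: 'a' -> vowel (running count: 3)
Total vowels: 3

3


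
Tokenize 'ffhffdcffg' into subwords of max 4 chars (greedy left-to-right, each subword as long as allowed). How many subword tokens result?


'ffhffdcffg' has 10 characters.
Chunking with max size 4:
  Chunk 1: 'ffhf' (positions 0-3)
  Chunk 2: 'fdcf' (positions 4-7)
  Chunk 3: 'fg' (positions 8-9)
Total chunks: ceil(10 / 4) = 3

3


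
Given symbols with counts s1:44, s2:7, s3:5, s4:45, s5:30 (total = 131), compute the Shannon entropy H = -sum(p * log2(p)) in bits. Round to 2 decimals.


Computing entropy H = -sum(p_i * log2(p_i)):
  s1: p = 44/131 = 0.3359, -p*log2(p) = 0.5287
  s2: p = 7/131 = 0.0534, -p*log2(p) = 0.2258
  s3: p = 5/131 = 0.0382, -p*log2(p) = 0.1798
  s4: p = 45/131 = 0.3435, -p*log2(p) = 0.5295
  s5: p = 30/131 = 0.2290, -p*log2(p) = 0.4870
H = sum of terms = 1.9508
Rounded to 2 decimals: 1.95

1.95


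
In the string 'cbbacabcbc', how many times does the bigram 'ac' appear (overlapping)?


Scanning 'cbbacabcbc' for bigram 'ac':
  Position 0: 'cb' -> no
  Position 1: 'bb' -> no
  Position 2: 'ba' -> no
  Position 3: 'ac' -> MATCH
  Position 4: 'ca' -> no
  Position 5: 'ab' -> no
  Position 6: 'bc' -> no
  Position 7: 'cb' -> no
  Position 8: 'bc' -> no
Total matches: 1

1


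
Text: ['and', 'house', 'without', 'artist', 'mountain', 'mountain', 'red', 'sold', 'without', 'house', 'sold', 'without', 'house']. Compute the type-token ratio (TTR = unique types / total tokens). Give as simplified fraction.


Tokens: 13
Unique types: ('and', 'artist', 'house', 'mountain', 'red', 'sold', 'without') = 7
TTR = 7/13
Already in lowest terms.

7/13


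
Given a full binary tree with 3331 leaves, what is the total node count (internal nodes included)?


Leaf nodes (terminals): 3331
Internal nodes = n - 1 = 3331 - 1 = 3330
Total = leaves + internal = 3331 + 3330 = 6661

6661


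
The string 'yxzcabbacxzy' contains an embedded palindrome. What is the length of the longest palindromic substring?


Scanning 'yxzcabbacxzy' for palindromic substrings.
Substring at positions 3-8: 'cabbac'.
Check: reverse('cabbac') = 'cabbac' -> palindrome confirmed.
Neighbouring characters ('z' / 'x') break symmetry, so it cannot extend further.
No longer palindromic substring exists; longest length = 6

6


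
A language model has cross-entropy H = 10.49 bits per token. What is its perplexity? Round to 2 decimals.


Perplexity formula: PP = 2^H
H = 10.49
PP = 2^10.49
Decompose: 2^10.49 = 2^10 * 2^0.49
2^10 = 1024, 2^0.49 ~ 1.4044449
PP ~ 1024 * 1.4044449 = 1438.1515776
Rounded to 2 decimals: 1438.15

1438.15


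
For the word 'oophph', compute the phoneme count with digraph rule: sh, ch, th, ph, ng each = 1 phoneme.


Parsing 'oophph' greedily, digraphs first:
  'o' -> vowel phoneme (phonemes so far: 1)
  'o' -> vowel phoneme (phonemes so far: 2)
  'ph' -> digraph (1 consonant phoneme) (phonemes so far: 3)
  'ph' -> digraph (1 consonant phoneme) (phonemes so far: 4)
Total phonemes: 4

4


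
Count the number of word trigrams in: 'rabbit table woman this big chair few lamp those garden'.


Word trigrams from [10] words:
  Trigram 1: (rabbit table woman)
  Trigram 2: (table woman this)
  Trigram 3: (woman this big)
  Trigram 4: (this big chair)
  Trigram 5: (big chair few)
  Trigram 6: (chair few lamp)
  Trigram 7: (few lamp those)
  Trigram 8: (lamp those garden)
Total word trigrams: 10 - 2 = 8

8


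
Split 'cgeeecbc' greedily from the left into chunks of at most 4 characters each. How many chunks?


'cgeeecbc' has 8 characters.
Chunking with max size 4:
  Chunk 1: 'cgee' (positions 0-3)
  Chunk 2: 'ecbc' (positions 4-7)
Total chunks: ceil(8 / 4) = 2

2


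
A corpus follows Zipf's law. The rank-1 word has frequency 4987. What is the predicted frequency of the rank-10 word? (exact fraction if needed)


Zipf's law: freq(rank) = f1 / rank
f1 = 4987, rank = 10
freq = 4987 / 10
GCD(4987, 10) = 1
Simplified: 4987/10

4987/10


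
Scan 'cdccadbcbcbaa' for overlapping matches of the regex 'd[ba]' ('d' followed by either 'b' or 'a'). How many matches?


Pattern: d[ba] means 'd' followed by either 'b' or 'a'.
Scanning 'cdccadbcbcbaa' position-by-position:
  Pos 0: window 'cd' -> no
  Pos 1: window 'dc' -> no
  Pos 2: window 'cc' -> no
  Pos 3: window 'ca' -> no
  Pos 4: window 'ad' -> no
  Pos 5: window 'db' -> MATCH
  Pos 6: window 'bc' -> no
  Pos 7: window 'cb' -> no
  Pos 8: window 'bc' -> no
  Pos 9: window 'cb' -> no
  Pos 10: window 'ba' -> no
  Pos 11: window 'aa' -> no
  Pos 12: window 'a' -> no
Total matches: 1

1


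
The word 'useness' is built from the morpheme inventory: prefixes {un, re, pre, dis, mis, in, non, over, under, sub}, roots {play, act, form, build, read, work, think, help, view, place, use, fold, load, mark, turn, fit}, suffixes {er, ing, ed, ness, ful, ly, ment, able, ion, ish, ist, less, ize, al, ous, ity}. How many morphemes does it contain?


Segmenting 'useness' against the inventory:
  'use' -> root (morpheme 1)
  'ness' -> suffix (morpheme 2)
Total morphemes: 2

2


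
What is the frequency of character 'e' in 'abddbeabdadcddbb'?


Scanning 'abddbeabdadcddbb' for 'e':
  Position 5: 'e' -> MATCH (count: 1)
Total occurrences of 'e': 1

1


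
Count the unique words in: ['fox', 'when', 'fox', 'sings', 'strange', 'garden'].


Listing all tokens and tracking unique types:
  Token 1: 'fox' -> NEW (unique so far: 1)
  Token 2: 'when' -> NEW (unique so far: 2)
  Token 3: 'fox' -> duplicate (unique so far: 2)
  Token 4: 'sings' -> NEW (unique so far: 3)
  Token 5: 'strange' -> NEW (unique so far: 4)
  Token 6: 'garden' -> NEW (unique so far: 5)
Unique types: ('fox', 'garden', 'sings', 'strange', 'when')
Vocabulary size: 5

5


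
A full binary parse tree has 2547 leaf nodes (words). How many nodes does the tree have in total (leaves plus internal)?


Leaf nodes (terminals): 2547
Internal nodes = n - 1 = 2547 - 1 = 2546
Total = leaves + internal = 2547 + 2546 = 5093

5093


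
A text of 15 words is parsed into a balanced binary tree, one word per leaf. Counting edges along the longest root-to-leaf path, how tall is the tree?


In a balanced binary tree with n leaves the deepest leaf is ceil(log2(n)) edges below the root.
log2(15) = 3.9069
ceil(3.9069) = 4
height (edges) = 4

4


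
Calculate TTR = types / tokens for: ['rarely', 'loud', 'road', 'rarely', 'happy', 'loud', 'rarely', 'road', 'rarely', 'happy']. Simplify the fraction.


Tokens: 10
Unique types: ('happy', 'loud', 'rarely', 'road') = 4
TTR = 4/10
Simplify: divide both by 2 -> 2/5
TTR = 2/5

2/5


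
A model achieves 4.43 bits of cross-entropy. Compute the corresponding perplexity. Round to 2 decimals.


Perplexity formula: PP = 2^H
H = 4.43
PP = 2^4.43
Decompose: 2^4.43 = 2^4 * 2^0.43
2^4 = 16, 2^0.43 ~ 1.3472336
PP ~ 16 * 1.3472336 = 21.5557376
Rounded to 2 decimals: 21.56

21.56


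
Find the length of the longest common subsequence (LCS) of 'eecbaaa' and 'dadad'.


DP table for LCS of 'eecbaaa' and 'dadad':
       d  a  d  a  d
    0  0  0  0  0  0
  e 0  0  0  0  0  0
  e 0  0  0  0  0  0
  c 0  0  0  0  0  0
  b 0  0  0  0  0  0
  a 0  0  1  1  1  1
  a 0  0  1  1  2  2
  a 0  0  1  1  2  2
LCS: 'aa'
LCS length = 2

2


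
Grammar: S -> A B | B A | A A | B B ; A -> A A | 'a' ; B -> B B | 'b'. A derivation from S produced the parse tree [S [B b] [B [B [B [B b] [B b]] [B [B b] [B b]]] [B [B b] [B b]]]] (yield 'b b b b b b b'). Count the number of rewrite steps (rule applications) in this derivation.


Every bracketed nonterminal node [X ...] in the tree is produced by exactly one rule application.
Reading the tree off as a leftmost derivation:
  Step 1: S  =>  B B   (applied S -> B B)
  Step 2: B B  =>  b B   (applied B -> b)
  Step 3: b B  =>  b B B   (applied B -> B B)
  Step 4: b B B  =>  b B B B   (applied B -> B B)
  Step 5: b B B B  =>  b B B B B   (applied B -> B B)
  Step 6: b B B B B  =>  b b B B B   (applied B -> b)
  Step 7: b b B B B  =>  b b b B B   (applied B -> b)
  Step 8: b b b B B  =>  b b b B B B   (applied B -> B B)
  Step 9: b b b B B B  =>  b b b b B B   (applied B -> b)
  Step 10: b b b b B B  =>  b b b b b B   (applied B -> b)
  Step 11: b b b b b B  =>  b b b b b B B   (applied B -> B B)
  Step 12: b b b b b B B  =>  b b b b b b B   (applied B -> b)
  Step 13: b b b b b b B  =>  b b b b b b b   (applied B -> b)
Final yield: b b b b b b b
Total rewrite steps: 13

13


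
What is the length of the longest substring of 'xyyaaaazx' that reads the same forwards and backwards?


Scanning 'xyyaaaazx' for palindromic substrings.
Substring at positions 3-6: 'aaaa'.
Check: reverse('aaaa') = 'aaaa' -> palindrome confirmed.
Neighbouring characters ('y' / 'z') break symmetry, so it cannot extend further.
No longer palindromic substring exists; longest length = 4

4


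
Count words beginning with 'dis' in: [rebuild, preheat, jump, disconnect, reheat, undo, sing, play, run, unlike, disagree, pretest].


Checking each word for prefix 'dis':
  'rebuild' -> no (count: 0)
  'preheat' -> no (count: 0)
  'jump' -> no (count: 0)
  'disconnect' -> YES, starts with 'dis' (count: 1)
  'reheat' -> no (count: 1)
  'undo' -> no (count: 1)
  'sing' -> no (count: 1)
  'play' -> no (count: 1)
  'run' -> no (count: 1)
  'unlike' -> no (count: 1)
  'disagree' -> YES, starts with 'dis' (count: 2)
  'pretest' -> no (count: 2)
Total with prefix 'dis': 2

2


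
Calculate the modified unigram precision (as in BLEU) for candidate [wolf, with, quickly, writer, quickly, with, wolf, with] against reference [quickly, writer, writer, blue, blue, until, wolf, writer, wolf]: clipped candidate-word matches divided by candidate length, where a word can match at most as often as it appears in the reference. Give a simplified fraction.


Reference word counts: {'blue': 2, 'quickly': 1, 'until': 1, 'wolf': 2, 'writer': 3}
Checking each candidate word (with clipping):
  'wolf' -> in reference (ref count 2, used 1/2) -> match (matches: 1)
  'with' -> not in reference -> no match (matches: 1)
  'quickly' -> in reference (ref count 1, used 1/1) -> match (matches: 2)
  'writer' -> in reference (ref count 3, used 1/3) -> match (matches: 3)
  'quickly' -> ref count 1 already used up (1/1) -> clipped, no match (matches: 3)
  'with' -> not in reference -> no match (matches: 3)
  'wolf' -> in reference (ref count 2, used 2/2) -> match (matches: 4)
  'with' -> not in reference -> no match (matches: 4)
Clipped matches: 4, Candidate length: 8
Precision = 4/8 = 1/2

1/2


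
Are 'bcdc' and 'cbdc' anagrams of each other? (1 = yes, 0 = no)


Sort characters of 'bcdc': 'bccd'
Sort characters of 'cbdc': 'bccd'
Sorted forms match -> they ARE anagrams
Result: 1

1


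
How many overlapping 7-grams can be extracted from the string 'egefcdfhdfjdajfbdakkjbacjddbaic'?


String 'egefcdfhdfjdajfbdakkjbacjddbaic' has length L = 31.
Number of overlapping n-grams = L - n + 1
Substituting: 31 - 7 + 1 = 25

25


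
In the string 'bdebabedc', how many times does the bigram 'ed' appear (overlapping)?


Scanning 'bdebabedc' for bigram 'ed':
  Position 0: 'bd' -> no
  Position 1: 'de' -> no
  Position 2: 'eb' -> no
  Position 3: 'ba' -> no
  Position 4: 'ab' -> no
  Position 5: 'be' -> no
  Position 6: 'ed' -> MATCH
  Position 7: 'dc' -> no
Total matches: 1

1


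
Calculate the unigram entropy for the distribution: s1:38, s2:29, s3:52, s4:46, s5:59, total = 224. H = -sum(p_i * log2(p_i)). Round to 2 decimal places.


Computing entropy H = -sum(p_i * log2(p_i)):
  s1: p = 38/224 = 0.1696, -p*log2(p) = 0.4342
  s2: p = 29/224 = 0.1295, -p*log2(p) = 0.3818
  s3: p = 52/224 = 0.2321, -p*log2(p) = 0.4891
  s4: p = 46/224 = 0.2054, -p*log2(p) = 0.4690
  s5: p = 59/224 = 0.2634, -p*log2(p) = 0.5070
H = sum of terms = 2.2811
Rounded to 2 decimals: 2.28

2.28


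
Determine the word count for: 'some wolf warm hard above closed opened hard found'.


Counting words by splitting on spaces:
  Word 1: 'some'
  Word 2: 'wolf'
  Word 3: 'warm'
  Word 4: 'hard'
  Word 5: 'above'
  Word 6: 'closed'
  Word 7: 'opened'
  Word 8: 'hard'
  Word 9: 'found'
Total words: 9

9


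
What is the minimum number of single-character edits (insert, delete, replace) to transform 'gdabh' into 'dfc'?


Building DP table for s1='gdabh' (len 5) and s2='dfc' (len 3):
       d  f  c
    0  1  2  3
  g 1  1  2  3
  d 2  1  2  3
  a 3  2  2  3
  b 4  3  3  3
  h 5  4  4  4
Edit distance = dp[5][3] = 4

4


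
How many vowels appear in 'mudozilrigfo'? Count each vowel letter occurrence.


Scanning each character of 'mudozilrigfo':
  Position 1: 'm' -> consonant (running count: 0)
  Position 2: 'u' -> vowel (running count: 1)
  Position 3: 'd' -> consonant (running count: 1)
  Position 4: 'o' -> vowel (running count: 2)
  Position 5: 'z' -> consonant (running count: 2)
  Position 6: 'i' -> vowel (running count: 3)
  Position 7: 'l' -> consonant (running count: 3)
  Position 8: 'r' -> consonant (running count: 3)
  Position 9: 'i' -> vowel (running count: 4)
  Position 10: 'g' -> consonant (running count: 4)
  Position 11: 'f' -> consonant (running count: 4)
  Position 12: 'o' -> vowel (running count: 5)
Total vowels: 5

5


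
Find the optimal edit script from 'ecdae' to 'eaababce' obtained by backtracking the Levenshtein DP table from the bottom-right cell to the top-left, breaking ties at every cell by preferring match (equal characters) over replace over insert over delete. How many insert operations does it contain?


Edit distance = 5. Backtracking from cell (5, 8) with preference match > replace > insert > delete,
then listing the resulting alignment 'ecdae' -> 'eaababce' left to right:
  Step 1: keep 'e'
  Step 2: insert 'a' [insertion #1]
  Step 3: replace c->a
  Step 4: replace d->b
  Step 5: keep 'a'
  Step 6: insert 'b' [insertion #2]
  Step 7: insert 'c' [insertion #3]
  Step 8: keep 'e'
Total insertions: 3

3


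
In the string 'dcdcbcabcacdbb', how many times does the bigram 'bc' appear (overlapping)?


Scanning 'dcdcbcabcacdbb' for bigram 'bc':
  Position 0: 'dc' -> no
  Position 1: 'cd' -> no
  Position 2: 'dc' -> no
  Position 3: 'cb' -> no
  Position 4: 'bc' -> MATCH
  Position 5: 'ca' -> no
  Position 6: 'ab' -> no
  Position 7: 'bc' -> MATCH
  Position 8: 'ca' -> no
  Position 9: 'ac' -> no
  Position 10: 'cd' -> no
  Position 11: 'db' -> no
  Position 12: 'bb' -> no
Total matches: 2

2


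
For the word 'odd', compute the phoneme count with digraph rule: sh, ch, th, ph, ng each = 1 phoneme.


Parsing 'odd' greedily, digraphs first:
  'o' -> vowel phoneme (phonemes so far: 1)
  'd' -> consonant phoneme (phonemes so far: 2)
  'd' -> consonant phoneme (phonemes so far: 3)
Total phonemes: 3

3
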